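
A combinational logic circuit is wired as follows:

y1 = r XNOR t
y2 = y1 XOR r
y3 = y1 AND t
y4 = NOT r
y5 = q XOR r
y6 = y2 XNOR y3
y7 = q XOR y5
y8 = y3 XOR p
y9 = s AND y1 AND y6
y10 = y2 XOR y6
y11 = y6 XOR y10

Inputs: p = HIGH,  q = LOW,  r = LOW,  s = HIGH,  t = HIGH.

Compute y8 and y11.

y8 = HIGH, y11 = LOW

y1 = r XNOR t = LOW XNOR HIGH = LOW
y2 = y1 XOR r = LOW XOR LOW = LOW
y3 = y1 AND t = LOW AND HIGH = LOW
y6 = y2 XNOR y3 = LOW XNOR LOW = HIGH
y8 = y3 XOR p = LOW XOR HIGH = HIGH
y10 = y2 XOR y6 = LOW XOR HIGH = HIGH
y11 = y6 XOR y10 = HIGH XOR HIGH = LOW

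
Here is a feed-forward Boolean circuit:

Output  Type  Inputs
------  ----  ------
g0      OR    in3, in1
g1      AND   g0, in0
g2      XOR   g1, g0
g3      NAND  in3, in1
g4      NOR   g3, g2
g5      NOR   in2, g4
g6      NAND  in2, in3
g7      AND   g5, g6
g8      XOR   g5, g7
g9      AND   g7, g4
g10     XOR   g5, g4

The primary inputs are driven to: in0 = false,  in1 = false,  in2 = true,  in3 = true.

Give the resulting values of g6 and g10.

g0 = in3 OR in1 = true OR false = true
g1 = g0 AND in0 = true AND false = false
g2 = g1 XOR g0 = false XOR true = true
g3 = in3 NAND in1 = true NAND false = true
g4 = g3 NOR g2 = true NOR true = false
g5 = in2 NOR g4 = true NOR false = false
g6 = in2 NAND in3 = true NAND true = false
g10 = g5 XOR g4 = false XOR false = false

g6 = false, g10 = false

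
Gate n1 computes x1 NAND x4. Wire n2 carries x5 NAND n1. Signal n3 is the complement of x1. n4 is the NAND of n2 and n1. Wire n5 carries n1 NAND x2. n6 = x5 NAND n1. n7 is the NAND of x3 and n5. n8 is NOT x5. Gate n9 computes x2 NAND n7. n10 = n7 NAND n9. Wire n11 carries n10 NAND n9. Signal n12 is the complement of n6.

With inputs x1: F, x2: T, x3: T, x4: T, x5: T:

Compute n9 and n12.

n1 = x1 NAND x4 = F NAND T = T
n5 = n1 NAND x2 = T NAND T = F
n6 = x5 NAND n1 = T NAND T = F
n7 = x3 NAND n5 = T NAND F = T
n9 = x2 NAND n7 = T NAND T = F
n12 = NOT n6 = NOT F = T

n9 = F, n12 = T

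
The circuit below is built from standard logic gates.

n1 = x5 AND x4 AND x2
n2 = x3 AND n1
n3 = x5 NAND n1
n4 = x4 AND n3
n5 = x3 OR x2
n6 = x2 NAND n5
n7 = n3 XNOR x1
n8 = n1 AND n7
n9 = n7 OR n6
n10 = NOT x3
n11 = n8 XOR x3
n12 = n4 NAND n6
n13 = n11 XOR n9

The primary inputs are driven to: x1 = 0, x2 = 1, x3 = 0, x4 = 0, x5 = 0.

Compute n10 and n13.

n1 = x5 AND x4 AND x2 = 0 AND 0 AND 1 = 0
n3 = x5 NAND n1 = 0 NAND 0 = 1
n5 = x3 OR x2 = 0 OR 1 = 1
n6 = x2 NAND n5 = 1 NAND 1 = 0
n7 = n3 XNOR x1 = 1 XNOR 0 = 0
n8 = n1 AND n7 = 0 AND 0 = 0
n9 = n7 OR n6 = 0 OR 0 = 0
n10 = NOT x3 = NOT 0 = 1
n11 = n8 XOR x3 = 0 XOR 0 = 0
n13 = n11 XOR n9 = 0 XOR 0 = 0

n10 = 1, n13 = 0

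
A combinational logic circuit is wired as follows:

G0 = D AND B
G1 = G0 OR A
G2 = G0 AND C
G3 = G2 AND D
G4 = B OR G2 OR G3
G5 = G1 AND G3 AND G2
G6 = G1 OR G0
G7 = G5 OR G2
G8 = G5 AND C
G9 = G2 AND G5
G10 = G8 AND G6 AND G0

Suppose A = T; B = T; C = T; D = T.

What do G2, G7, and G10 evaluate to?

G2 = T, G7 = T, G10 = T

G0 = D AND B = T AND T = T
G1 = G0 OR A = T OR T = T
G2 = G0 AND C = T AND T = T
G3 = G2 AND D = T AND T = T
G5 = G1 AND G3 AND G2 = T AND T AND T = T
G6 = G1 OR G0 = T OR T = T
G7 = G5 OR G2 = T OR T = T
G8 = G5 AND C = T AND T = T
G10 = G8 AND G6 AND G0 = T AND T AND T = T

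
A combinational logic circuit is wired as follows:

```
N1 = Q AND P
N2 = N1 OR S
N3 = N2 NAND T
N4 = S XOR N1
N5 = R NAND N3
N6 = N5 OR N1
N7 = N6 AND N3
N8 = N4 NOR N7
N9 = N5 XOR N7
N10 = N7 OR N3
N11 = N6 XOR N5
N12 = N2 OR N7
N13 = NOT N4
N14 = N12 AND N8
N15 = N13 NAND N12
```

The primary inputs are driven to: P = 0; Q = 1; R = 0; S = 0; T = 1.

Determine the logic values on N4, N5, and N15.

N4 = 0, N5 = 1, N15 = 0

N1 = Q AND P = 1 AND 0 = 0
N2 = N1 OR S = 0 OR 0 = 0
N3 = N2 NAND T = 0 NAND 1 = 1
N4 = S XOR N1 = 0 XOR 0 = 0
N5 = R NAND N3 = 0 NAND 1 = 1
N6 = N5 OR N1 = 1 OR 0 = 1
N7 = N6 AND N3 = 1 AND 1 = 1
N12 = N2 OR N7 = 0 OR 1 = 1
N13 = NOT N4 = NOT 0 = 1
N15 = N13 NAND N12 = 1 NAND 1 = 0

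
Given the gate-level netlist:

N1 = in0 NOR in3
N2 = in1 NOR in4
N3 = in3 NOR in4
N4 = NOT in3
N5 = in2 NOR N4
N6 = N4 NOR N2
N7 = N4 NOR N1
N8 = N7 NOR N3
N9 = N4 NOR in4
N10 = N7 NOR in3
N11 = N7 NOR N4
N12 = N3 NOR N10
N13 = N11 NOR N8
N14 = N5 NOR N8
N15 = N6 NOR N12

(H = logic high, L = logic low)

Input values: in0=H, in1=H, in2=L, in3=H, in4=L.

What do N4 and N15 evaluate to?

N4 = L, N15 = L

N1 = in0 NOR in3 = H NOR H = L
N2 = in1 NOR in4 = H NOR L = L
N3 = in3 NOR in4 = H NOR L = L
N4 = NOT in3 = NOT H = L
N6 = N4 NOR N2 = L NOR L = H
N7 = N4 NOR N1 = L NOR L = H
N10 = N7 NOR in3 = H NOR H = L
N12 = N3 NOR N10 = L NOR L = H
N15 = N6 NOR N12 = H NOR H = L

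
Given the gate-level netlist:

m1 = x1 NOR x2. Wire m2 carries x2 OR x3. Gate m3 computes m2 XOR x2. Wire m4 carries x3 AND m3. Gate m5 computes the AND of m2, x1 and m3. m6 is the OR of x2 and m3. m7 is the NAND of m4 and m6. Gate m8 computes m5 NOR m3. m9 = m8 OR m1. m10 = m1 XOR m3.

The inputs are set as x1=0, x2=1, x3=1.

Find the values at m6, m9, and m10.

m6 = 1, m9 = 1, m10 = 0

m1 = x1 NOR x2 = 0 NOR 1 = 0
m2 = x2 OR x3 = 1 OR 1 = 1
m3 = m2 XOR x2 = 1 XOR 1 = 0
m5 = m2 AND x1 AND m3 = 1 AND 0 AND 0 = 0
m6 = x2 OR m3 = 1 OR 0 = 1
m8 = m5 NOR m3 = 0 NOR 0 = 1
m9 = m8 OR m1 = 1 OR 0 = 1
m10 = m1 XOR m3 = 0 XOR 0 = 0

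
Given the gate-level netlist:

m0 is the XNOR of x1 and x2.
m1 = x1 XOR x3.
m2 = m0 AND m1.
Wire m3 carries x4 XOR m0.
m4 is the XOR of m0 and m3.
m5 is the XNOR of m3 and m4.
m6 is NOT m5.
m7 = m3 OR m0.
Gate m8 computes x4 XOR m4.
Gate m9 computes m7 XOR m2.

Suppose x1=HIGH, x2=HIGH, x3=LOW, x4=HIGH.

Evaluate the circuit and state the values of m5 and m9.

m0 = x1 XNOR x2 = HIGH XNOR HIGH = HIGH
m1 = x1 XOR x3 = HIGH XOR LOW = HIGH
m2 = m0 AND m1 = HIGH AND HIGH = HIGH
m3 = x4 XOR m0 = HIGH XOR HIGH = LOW
m4 = m0 XOR m3 = HIGH XOR LOW = HIGH
m5 = m3 XNOR m4 = LOW XNOR HIGH = LOW
m7 = m3 OR m0 = LOW OR HIGH = HIGH
m9 = m7 XOR m2 = HIGH XOR HIGH = LOW

m5 = LOW; m9 = LOW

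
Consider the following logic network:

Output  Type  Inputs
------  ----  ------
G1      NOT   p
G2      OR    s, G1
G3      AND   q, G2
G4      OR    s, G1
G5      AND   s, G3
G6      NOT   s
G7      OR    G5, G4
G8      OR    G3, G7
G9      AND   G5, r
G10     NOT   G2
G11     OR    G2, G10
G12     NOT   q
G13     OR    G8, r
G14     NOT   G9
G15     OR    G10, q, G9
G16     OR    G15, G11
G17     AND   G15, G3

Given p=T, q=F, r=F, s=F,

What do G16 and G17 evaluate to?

G16 = T, G17 = F

G1 = NOT p = NOT T = F
G2 = s OR G1 = F OR F = F
G3 = q AND G2 = F AND F = F
G5 = s AND G3 = F AND F = F
G9 = G5 AND r = F AND F = F
G10 = NOT G2 = NOT F = T
G11 = G2 OR G10 = F OR T = T
G15 = G10 OR q OR G9 = T OR F OR F = T
G16 = G15 OR G11 = T OR T = T
G17 = G15 AND G3 = T AND F = F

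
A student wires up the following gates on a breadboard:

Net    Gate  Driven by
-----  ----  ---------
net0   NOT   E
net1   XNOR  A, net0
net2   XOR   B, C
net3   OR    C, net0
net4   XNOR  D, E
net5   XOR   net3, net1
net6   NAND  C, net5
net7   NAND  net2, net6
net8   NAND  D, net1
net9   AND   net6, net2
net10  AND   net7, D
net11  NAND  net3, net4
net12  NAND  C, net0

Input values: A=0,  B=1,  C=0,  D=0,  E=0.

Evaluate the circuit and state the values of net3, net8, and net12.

net0 = NOT E = NOT 0 = 1
net1 = A XNOR net0 = 0 XNOR 1 = 0
net3 = C OR net0 = 0 OR 1 = 1
net8 = D NAND net1 = 0 NAND 0 = 1
net12 = C NAND net0 = 0 NAND 1 = 1

net3 = 1, net8 = 1, net12 = 1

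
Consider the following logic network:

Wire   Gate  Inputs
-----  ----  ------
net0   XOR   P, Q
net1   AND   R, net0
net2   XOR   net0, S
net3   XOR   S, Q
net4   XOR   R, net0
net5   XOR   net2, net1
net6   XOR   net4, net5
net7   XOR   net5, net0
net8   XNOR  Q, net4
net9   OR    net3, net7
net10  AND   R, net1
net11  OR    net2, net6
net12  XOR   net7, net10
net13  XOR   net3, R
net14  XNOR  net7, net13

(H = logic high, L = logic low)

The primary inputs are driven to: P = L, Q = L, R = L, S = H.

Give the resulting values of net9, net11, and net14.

net9 = H; net11 = H; net14 = H

net0 = P XOR Q = L XOR L = L
net1 = R AND net0 = L AND L = L
net2 = net0 XOR S = L XOR H = H
net3 = S XOR Q = H XOR L = H
net4 = R XOR net0 = L XOR L = L
net5 = net2 XOR net1 = H XOR L = H
net6 = net4 XOR net5 = L XOR H = H
net7 = net5 XOR net0 = H XOR L = H
net9 = net3 OR net7 = H OR H = H
net11 = net2 OR net6 = H OR H = H
net13 = net3 XOR R = H XOR L = H
net14 = net7 XNOR net13 = H XNOR H = H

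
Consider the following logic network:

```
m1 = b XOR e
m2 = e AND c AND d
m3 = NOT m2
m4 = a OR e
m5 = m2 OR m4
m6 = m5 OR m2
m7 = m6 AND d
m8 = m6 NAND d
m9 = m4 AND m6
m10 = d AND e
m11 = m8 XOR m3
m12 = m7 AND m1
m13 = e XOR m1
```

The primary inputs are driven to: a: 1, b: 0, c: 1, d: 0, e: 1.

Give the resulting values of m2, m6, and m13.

m2 = 0, m6 = 1, m13 = 0

m1 = b XOR e = 0 XOR 1 = 1
m2 = e AND c AND d = 1 AND 1 AND 0 = 0
m4 = a OR e = 1 OR 1 = 1
m5 = m2 OR m4 = 0 OR 1 = 1
m6 = m5 OR m2 = 1 OR 0 = 1
m13 = e XOR m1 = 1 XOR 1 = 0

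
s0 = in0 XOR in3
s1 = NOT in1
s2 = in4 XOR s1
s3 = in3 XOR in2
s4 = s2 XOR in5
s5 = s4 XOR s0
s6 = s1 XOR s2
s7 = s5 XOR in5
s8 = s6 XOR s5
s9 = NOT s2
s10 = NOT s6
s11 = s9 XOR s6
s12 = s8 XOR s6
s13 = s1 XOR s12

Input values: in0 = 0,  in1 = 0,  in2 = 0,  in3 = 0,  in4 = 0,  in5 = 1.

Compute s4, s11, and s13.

s0 = in0 XOR in3 = 0 XOR 0 = 0
s1 = NOT in1 = NOT 0 = 1
s2 = in4 XOR s1 = 0 XOR 1 = 1
s4 = s2 XOR in5 = 1 XOR 1 = 0
s5 = s4 XOR s0 = 0 XOR 0 = 0
s6 = s1 XOR s2 = 1 XOR 1 = 0
s8 = s6 XOR s5 = 0 XOR 0 = 0
s9 = NOT s2 = NOT 1 = 0
s11 = s9 XOR s6 = 0 XOR 0 = 0
s12 = s8 XOR s6 = 0 XOR 0 = 0
s13 = s1 XOR s12 = 1 XOR 0 = 1

s4 = 0, s11 = 0, s13 = 1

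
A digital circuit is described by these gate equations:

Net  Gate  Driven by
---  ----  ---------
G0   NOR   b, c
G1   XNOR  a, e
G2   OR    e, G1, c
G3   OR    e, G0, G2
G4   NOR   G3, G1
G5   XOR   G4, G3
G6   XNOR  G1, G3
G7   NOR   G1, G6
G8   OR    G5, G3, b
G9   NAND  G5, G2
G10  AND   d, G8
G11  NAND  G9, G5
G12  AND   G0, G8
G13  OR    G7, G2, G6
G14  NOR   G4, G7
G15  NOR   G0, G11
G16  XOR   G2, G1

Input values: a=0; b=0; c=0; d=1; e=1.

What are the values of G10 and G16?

G10 = 1; G16 = 1

G0 = b NOR c = 0 NOR 0 = 1
G1 = a XNOR e = 0 XNOR 1 = 0
G2 = e OR G1 OR c = 1 OR 0 OR 0 = 1
G3 = e OR G0 OR G2 = 1 OR 1 OR 1 = 1
G4 = G3 NOR G1 = 1 NOR 0 = 0
G5 = G4 XOR G3 = 0 XOR 1 = 1
G8 = G5 OR G3 OR b = 1 OR 1 OR 0 = 1
G10 = d AND G8 = 1 AND 1 = 1
G16 = G2 XOR G1 = 1 XOR 0 = 1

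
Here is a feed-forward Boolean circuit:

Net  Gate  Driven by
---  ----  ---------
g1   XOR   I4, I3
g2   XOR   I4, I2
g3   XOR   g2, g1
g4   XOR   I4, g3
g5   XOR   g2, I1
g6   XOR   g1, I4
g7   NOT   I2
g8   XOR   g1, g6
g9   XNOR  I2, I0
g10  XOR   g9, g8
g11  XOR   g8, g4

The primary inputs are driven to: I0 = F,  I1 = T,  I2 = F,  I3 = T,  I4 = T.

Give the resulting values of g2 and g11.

g2 = T  g11 = T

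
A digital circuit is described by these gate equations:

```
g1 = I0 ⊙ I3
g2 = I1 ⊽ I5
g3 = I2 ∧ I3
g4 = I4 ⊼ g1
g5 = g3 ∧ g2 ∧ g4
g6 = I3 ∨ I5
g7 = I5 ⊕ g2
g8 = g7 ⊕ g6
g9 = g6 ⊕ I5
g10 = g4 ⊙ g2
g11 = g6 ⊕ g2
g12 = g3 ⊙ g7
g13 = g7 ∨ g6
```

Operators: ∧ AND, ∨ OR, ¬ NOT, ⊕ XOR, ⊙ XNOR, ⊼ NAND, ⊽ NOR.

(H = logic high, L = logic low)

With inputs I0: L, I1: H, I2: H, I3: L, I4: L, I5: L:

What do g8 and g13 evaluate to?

g2 = I1 NOR I5 = H NOR L = L
g6 = I3 OR I5 = L OR L = L
g7 = I5 XOR g2 = L XOR L = L
g8 = g7 XOR g6 = L XOR L = L
g13 = g7 OR g6 = L OR L = L

g8 = L, g13 = L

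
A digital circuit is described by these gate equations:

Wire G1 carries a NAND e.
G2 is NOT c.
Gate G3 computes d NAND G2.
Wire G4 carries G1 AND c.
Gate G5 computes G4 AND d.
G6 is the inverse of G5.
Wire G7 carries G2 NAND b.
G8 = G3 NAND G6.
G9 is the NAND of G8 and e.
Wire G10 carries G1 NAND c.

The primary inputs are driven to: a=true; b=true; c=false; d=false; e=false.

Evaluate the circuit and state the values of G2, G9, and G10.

G2 = true; G9 = true; G10 = true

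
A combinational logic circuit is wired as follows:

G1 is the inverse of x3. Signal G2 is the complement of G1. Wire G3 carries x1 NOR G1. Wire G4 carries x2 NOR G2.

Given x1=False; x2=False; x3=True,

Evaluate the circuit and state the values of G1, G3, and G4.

G1 = False, G3 = True, G4 = False

G1 = NOT x3 = NOT True = False
G2 = NOT G1 = NOT False = True
G3 = x1 NOR G1 = False NOR False = True
G4 = x2 NOR G2 = False NOR True = False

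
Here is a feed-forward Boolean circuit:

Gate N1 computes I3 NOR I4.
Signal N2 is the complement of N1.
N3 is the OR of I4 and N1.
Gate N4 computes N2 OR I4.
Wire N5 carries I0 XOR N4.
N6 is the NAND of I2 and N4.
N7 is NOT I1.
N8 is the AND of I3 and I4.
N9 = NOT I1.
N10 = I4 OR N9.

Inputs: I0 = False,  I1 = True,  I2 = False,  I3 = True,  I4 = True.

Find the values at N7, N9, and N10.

N7 = False, N9 = False, N10 = True

N7 = NOT I1 = NOT True = False
N9 = NOT I1 = NOT True = False
N10 = I4 OR N9 = True OR False = True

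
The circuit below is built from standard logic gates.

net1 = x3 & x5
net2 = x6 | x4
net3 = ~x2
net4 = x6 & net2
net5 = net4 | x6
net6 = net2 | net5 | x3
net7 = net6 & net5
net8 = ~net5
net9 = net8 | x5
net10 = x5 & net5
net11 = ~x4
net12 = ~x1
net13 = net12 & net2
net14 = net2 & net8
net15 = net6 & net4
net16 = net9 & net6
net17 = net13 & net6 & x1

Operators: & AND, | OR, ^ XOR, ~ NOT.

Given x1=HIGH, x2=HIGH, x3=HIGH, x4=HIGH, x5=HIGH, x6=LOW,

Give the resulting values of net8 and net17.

net8 = HIGH; net17 = LOW

net2 = x6 OR x4 = LOW OR HIGH = HIGH
net4 = x6 AND net2 = LOW AND HIGH = LOW
net5 = net4 OR x6 = LOW OR LOW = LOW
net6 = net2 OR net5 OR x3 = HIGH OR LOW OR HIGH = HIGH
net8 = NOT net5 = NOT LOW = HIGH
net12 = NOT x1 = NOT HIGH = LOW
net13 = net12 AND net2 = LOW AND HIGH = LOW
net17 = net13 AND net6 AND x1 = LOW AND HIGH AND HIGH = LOW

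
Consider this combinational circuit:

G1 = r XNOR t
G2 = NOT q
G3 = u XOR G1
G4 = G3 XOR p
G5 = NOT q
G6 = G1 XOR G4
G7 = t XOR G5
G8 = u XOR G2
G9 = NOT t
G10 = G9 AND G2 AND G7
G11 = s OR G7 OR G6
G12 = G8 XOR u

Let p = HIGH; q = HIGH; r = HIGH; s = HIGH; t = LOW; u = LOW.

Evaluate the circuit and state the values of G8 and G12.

G8 = LOW, G12 = LOW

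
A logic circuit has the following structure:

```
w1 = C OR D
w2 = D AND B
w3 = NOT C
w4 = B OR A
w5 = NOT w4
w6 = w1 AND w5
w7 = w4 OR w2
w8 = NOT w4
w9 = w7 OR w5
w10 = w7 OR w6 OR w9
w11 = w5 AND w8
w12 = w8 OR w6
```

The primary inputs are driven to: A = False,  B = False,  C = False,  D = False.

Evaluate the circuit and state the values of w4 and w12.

w1 = C OR D = False OR False = False
w4 = B OR A = False OR False = False
w5 = NOT w4 = NOT False = True
w6 = w1 AND w5 = False AND True = False
w8 = NOT w4 = NOT False = True
w12 = w8 OR w6 = True OR False = True

w4 = False, w12 = True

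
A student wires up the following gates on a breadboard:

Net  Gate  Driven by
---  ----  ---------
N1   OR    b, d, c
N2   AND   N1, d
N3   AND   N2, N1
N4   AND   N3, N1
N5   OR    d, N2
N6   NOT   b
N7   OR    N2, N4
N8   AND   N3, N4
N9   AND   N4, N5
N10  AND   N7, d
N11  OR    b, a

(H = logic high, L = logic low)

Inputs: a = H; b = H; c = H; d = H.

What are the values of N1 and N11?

N1 = H, N11 = H

N1 = b OR d OR c = H OR H OR H = H
N11 = b OR a = H OR H = H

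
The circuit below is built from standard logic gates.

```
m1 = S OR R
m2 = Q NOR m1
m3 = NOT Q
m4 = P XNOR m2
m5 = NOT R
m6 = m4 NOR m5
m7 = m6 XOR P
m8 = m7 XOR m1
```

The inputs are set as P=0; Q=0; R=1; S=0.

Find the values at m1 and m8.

m1 = 1, m8 = 1

m1 = S OR R = 0 OR 1 = 1
m2 = Q NOR m1 = 0 NOR 1 = 0
m4 = P XNOR m2 = 0 XNOR 0 = 1
m5 = NOT R = NOT 1 = 0
m6 = m4 NOR m5 = 1 NOR 0 = 0
m7 = m6 XOR P = 0 XOR 0 = 0
m8 = m7 XOR m1 = 0 XOR 1 = 1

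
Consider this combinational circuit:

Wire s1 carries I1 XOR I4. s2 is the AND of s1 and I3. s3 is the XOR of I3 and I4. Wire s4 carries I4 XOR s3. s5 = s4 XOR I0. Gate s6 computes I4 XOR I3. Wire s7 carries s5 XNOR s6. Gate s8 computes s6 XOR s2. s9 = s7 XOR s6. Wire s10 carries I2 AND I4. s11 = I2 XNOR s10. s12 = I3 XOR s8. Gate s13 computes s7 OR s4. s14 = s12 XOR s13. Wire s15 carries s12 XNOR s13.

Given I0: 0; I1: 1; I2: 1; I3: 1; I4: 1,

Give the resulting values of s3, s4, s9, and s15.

s3 = 0; s4 = 1; s9 = 0; s15 = 1

s1 = I1 XOR I4 = 1 XOR 1 = 0
s2 = s1 AND I3 = 0 AND 1 = 0
s3 = I3 XOR I4 = 1 XOR 1 = 0
s4 = I4 XOR s3 = 1 XOR 0 = 1
s5 = s4 XOR I0 = 1 XOR 0 = 1
s6 = I4 XOR I3 = 1 XOR 1 = 0
s7 = s5 XNOR s6 = 1 XNOR 0 = 0
s8 = s6 XOR s2 = 0 XOR 0 = 0
s9 = s7 XOR s6 = 0 XOR 0 = 0
s12 = I3 XOR s8 = 1 XOR 0 = 1
s13 = s7 OR s4 = 0 OR 1 = 1
s15 = s12 XNOR s13 = 1 XNOR 1 = 1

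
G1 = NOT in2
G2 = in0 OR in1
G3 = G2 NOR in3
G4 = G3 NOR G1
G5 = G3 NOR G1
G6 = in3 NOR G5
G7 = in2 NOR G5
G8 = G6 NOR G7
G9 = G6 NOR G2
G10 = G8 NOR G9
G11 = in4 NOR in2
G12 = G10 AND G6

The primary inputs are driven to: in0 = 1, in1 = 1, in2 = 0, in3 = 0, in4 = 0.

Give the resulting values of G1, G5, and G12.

G1 = NOT in2 = NOT 0 = 1
G2 = in0 OR in1 = 1 OR 1 = 1
G3 = G2 NOR in3 = 1 NOR 0 = 0
G5 = G3 NOR G1 = 0 NOR 1 = 0
G6 = in3 NOR G5 = 0 NOR 0 = 1
G7 = in2 NOR G5 = 0 NOR 0 = 1
G8 = G6 NOR G7 = 1 NOR 1 = 0
G9 = G6 NOR G2 = 1 NOR 1 = 0
G10 = G8 NOR G9 = 0 NOR 0 = 1
G12 = G10 AND G6 = 1 AND 1 = 1

G1 = 1, G5 = 0, G12 = 1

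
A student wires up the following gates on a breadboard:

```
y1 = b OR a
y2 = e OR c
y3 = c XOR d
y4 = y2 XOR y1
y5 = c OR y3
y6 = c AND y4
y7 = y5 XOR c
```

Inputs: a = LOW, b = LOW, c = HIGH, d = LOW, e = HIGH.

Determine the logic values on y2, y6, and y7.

y1 = b OR a = LOW OR LOW = LOW
y2 = e OR c = HIGH OR HIGH = HIGH
y3 = c XOR d = HIGH XOR LOW = HIGH
y4 = y2 XOR y1 = HIGH XOR LOW = HIGH
y5 = c OR y3 = HIGH OR HIGH = HIGH
y6 = c AND y4 = HIGH AND HIGH = HIGH
y7 = y5 XOR c = HIGH XOR HIGH = LOW

y2 = HIGH, y6 = HIGH, y7 = LOW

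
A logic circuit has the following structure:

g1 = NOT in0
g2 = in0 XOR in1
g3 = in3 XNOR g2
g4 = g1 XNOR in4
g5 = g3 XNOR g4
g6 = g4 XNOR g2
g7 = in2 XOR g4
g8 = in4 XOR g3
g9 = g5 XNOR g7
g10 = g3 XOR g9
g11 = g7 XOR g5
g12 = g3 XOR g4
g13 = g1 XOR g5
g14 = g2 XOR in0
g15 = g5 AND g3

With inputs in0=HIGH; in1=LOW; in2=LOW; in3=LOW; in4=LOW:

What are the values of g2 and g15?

g2 = HIGH; g15 = LOW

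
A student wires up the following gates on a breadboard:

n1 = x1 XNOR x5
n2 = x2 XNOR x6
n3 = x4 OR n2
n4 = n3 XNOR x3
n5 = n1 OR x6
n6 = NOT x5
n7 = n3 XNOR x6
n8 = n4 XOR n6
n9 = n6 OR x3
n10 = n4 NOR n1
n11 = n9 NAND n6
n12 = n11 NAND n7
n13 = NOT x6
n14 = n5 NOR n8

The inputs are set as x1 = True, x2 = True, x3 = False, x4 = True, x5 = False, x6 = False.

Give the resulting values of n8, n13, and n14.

n1 = x1 XNOR x5 = True XNOR False = False
n2 = x2 XNOR x6 = True XNOR False = False
n3 = x4 OR n2 = True OR False = True
n4 = n3 XNOR x3 = True XNOR False = False
n5 = n1 OR x6 = False OR False = False
n6 = NOT x5 = NOT False = True
n8 = n4 XOR n6 = False XOR True = True
n13 = NOT x6 = NOT False = True
n14 = n5 NOR n8 = False NOR True = False

n8 = True; n13 = True; n14 = False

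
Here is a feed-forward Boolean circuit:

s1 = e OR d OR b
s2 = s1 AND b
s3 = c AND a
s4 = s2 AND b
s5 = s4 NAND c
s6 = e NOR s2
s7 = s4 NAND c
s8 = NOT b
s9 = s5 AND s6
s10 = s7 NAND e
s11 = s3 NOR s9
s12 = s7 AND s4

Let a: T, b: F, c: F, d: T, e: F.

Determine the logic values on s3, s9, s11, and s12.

s3 = F; s9 = T; s11 = F; s12 = F

s1 = e OR d OR b = F OR T OR F = T
s2 = s1 AND b = T AND F = F
s3 = c AND a = F AND T = F
s4 = s2 AND b = F AND F = F
s5 = s4 NAND c = F NAND F = T
s6 = e NOR s2 = F NOR F = T
s7 = s4 NAND c = F NAND F = T
s9 = s5 AND s6 = T AND T = T
s11 = s3 NOR s9 = F NOR T = F
s12 = s7 AND s4 = T AND F = F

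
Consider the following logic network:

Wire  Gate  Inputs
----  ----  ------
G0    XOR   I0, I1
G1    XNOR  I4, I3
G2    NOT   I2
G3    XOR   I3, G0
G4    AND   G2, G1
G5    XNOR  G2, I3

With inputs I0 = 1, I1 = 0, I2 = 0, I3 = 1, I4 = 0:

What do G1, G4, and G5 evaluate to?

G1 = I4 XNOR I3 = 0 XNOR 1 = 0
G2 = NOT I2 = NOT 0 = 1
G4 = G2 AND G1 = 1 AND 0 = 0
G5 = G2 XNOR I3 = 1 XNOR 1 = 1

G1 = 0, G4 = 0, G5 = 1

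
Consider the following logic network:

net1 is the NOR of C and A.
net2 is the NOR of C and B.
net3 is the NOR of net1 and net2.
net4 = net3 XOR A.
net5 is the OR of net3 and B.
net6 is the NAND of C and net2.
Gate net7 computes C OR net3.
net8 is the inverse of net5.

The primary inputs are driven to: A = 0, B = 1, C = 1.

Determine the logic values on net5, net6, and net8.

net5 = 1; net6 = 1; net8 = 0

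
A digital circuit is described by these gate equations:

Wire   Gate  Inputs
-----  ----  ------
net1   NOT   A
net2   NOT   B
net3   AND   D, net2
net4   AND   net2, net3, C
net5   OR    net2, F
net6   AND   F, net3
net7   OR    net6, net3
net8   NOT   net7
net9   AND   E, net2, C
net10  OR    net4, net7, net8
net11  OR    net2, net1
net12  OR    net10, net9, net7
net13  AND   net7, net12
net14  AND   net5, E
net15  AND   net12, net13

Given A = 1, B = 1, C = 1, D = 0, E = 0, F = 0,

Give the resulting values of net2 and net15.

net2 = 0, net15 = 0

net2 = NOT B = NOT 1 = 0
net3 = D AND net2 = 0 AND 0 = 0
net4 = net2 AND net3 AND C = 0 AND 0 AND 1 = 0
net6 = F AND net3 = 0 AND 0 = 0
net7 = net6 OR net3 = 0 OR 0 = 0
net8 = NOT net7 = NOT 0 = 1
net9 = E AND net2 AND C = 0 AND 0 AND 1 = 0
net10 = net4 OR net7 OR net8 = 0 OR 0 OR 1 = 1
net12 = net10 OR net9 OR net7 = 1 OR 0 OR 0 = 1
net13 = net7 AND net12 = 0 AND 1 = 0
net15 = net12 AND net13 = 1 AND 0 = 0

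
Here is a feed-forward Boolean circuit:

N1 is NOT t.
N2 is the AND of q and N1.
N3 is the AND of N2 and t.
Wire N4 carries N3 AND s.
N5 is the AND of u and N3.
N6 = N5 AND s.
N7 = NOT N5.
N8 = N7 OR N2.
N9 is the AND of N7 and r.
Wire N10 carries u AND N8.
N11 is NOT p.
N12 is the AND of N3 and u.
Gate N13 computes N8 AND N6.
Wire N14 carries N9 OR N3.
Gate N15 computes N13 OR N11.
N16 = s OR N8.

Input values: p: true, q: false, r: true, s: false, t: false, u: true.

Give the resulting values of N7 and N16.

N1 = NOT t = NOT false = true
N2 = q AND N1 = false AND true = false
N3 = N2 AND t = false AND false = false
N5 = u AND N3 = true AND false = false
N7 = NOT N5 = NOT false = true
N8 = N7 OR N2 = true OR false = true
N16 = s OR N8 = false OR true = true

N7 = true; N16 = true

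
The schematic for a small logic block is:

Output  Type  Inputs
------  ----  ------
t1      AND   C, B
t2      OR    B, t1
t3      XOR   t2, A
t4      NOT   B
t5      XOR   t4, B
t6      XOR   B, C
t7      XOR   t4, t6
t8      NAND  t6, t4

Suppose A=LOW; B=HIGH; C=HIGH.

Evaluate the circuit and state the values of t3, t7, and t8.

t3 = HIGH, t7 = LOW, t8 = HIGH

t1 = C AND B = HIGH AND HIGH = HIGH
t2 = B OR t1 = HIGH OR HIGH = HIGH
t3 = t2 XOR A = HIGH XOR LOW = HIGH
t4 = NOT B = NOT HIGH = LOW
t6 = B XOR C = HIGH XOR HIGH = LOW
t7 = t4 XOR t6 = LOW XOR LOW = LOW
t8 = t6 NAND t4 = LOW NAND LOW = HIGH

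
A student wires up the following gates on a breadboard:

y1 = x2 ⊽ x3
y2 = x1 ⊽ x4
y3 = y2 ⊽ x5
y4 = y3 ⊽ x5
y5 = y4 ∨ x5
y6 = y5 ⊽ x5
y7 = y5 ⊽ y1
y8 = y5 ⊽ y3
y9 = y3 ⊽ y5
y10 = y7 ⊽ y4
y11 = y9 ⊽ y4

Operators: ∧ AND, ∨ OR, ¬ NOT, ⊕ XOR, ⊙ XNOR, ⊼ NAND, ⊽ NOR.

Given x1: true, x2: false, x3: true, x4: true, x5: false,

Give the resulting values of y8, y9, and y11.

y2 = x1 NOR x4 = true NOR true = false
y3 = y2 NOR x5 = false NOR false = true
y4 = y3 NOR x5 = true NOR false = false
y5 = y4 OR x5 = false OR false = false
y8 = y5 NOR y3 = false NOR true = false
y9 = y3 NOR y5 = true NOR false = false
y11 = y9 NOR y4 = false NOR false = true

y8 = false, y9 = false, y11 = true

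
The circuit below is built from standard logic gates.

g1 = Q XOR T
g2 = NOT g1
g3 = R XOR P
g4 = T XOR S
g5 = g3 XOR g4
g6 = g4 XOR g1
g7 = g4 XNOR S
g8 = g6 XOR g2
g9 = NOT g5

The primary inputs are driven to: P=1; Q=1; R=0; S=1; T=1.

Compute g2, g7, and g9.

g2 = 1, g7 = 0, g9 = 0

g1 = Q XOR T = 1 XOR 1 = 0
g2 = NOT g1 = NOT 0 = 1
g3 = R XOR P = 0 XOR 1 = 1
g4 = T XOR S = 1 XOR 1 = 0
g5 = g3 XOR g4 = 1 XOR 0 = 1
g7 = g4 XNOR S = 0 XNOR 1 = 0
g9 = NOT g5 = NOT 1 = 0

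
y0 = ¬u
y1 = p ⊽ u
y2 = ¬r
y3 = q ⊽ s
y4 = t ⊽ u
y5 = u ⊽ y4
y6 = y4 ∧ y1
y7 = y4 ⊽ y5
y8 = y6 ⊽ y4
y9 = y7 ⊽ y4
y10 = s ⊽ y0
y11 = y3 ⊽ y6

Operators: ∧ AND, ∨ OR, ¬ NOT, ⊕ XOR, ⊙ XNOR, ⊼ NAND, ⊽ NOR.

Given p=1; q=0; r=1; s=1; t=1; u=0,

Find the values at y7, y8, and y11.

y7 = 0, y8 = 1, y11 = 1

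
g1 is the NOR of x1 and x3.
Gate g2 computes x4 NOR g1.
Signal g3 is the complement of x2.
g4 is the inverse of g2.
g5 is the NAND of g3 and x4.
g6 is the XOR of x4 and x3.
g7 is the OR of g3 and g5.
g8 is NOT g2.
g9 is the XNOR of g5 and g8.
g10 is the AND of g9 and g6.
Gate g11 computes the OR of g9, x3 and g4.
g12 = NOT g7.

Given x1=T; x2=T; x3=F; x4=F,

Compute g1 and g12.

g1 = F  g12 = F

g1 = x1 NOR x3 = T NOR F = F
g3 = NOT x2 = NOT T = F
g5 = g3 NAND x4 = F NAND F = T
g7 = g3 OR g5 = F OR T = T
g12 = NOT g7 = NOT T = F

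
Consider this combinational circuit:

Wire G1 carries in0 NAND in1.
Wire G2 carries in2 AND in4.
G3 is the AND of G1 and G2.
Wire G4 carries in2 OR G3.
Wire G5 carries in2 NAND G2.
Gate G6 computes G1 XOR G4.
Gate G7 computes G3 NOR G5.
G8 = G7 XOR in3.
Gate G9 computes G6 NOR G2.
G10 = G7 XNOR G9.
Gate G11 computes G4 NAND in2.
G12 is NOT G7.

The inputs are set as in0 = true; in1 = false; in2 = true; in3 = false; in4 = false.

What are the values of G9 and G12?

G9 = true, G12 = true

G1 = in0 NAND in1 = true NAND false = true
G2 = in2 AND in4 = true AND false = false
G3 = G1 AND G2 = true AND false = false
G4 = in2 OR G3 = true OR false = true
G5 = in2 NAND G2 = true NAND false = true
G6 = G1 XOR G4 = true XOR true = false
G7 = G3 NOR G5 = false NOR true = false
G9 = G6 NOR G2 = false NOR false = true
G12 = NOT G7 = NOT false = true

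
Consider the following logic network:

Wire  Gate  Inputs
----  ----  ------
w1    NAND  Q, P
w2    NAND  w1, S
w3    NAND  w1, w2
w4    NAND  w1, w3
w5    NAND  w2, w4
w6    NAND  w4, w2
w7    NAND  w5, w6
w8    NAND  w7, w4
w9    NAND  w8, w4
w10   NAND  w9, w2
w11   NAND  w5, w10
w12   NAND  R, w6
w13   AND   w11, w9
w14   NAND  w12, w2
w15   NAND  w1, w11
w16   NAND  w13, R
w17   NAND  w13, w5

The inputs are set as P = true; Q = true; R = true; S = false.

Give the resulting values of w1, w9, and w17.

w1 = false; w9 = true; w17 = true

w1 = Q NAND P = true NAND true = false
w2 = w1 NAND S = false NAND false = true
w3 = w1 NAND w2 = false NAND true = true
w4 = w1 NAND w3 = false NAND true = true
w5 = w2 NAND w4 = true NAND true = false
w6 = w4 NAND w2 = true NAND true = false
w7 = w5 NAND w6 = false NAND false = true
w8 = w7 NAND w4 = true NAND true = false
w9 = w8 NAND w4 = false NAND true = true
w10 = w9 NAND w2 = true NAND true = false
w11 = w5 NAND w10 = false NAND false = true
w13 = w11 AND w9 = true AND true = true
w17 = w13 NAND w5 = true NAND false = true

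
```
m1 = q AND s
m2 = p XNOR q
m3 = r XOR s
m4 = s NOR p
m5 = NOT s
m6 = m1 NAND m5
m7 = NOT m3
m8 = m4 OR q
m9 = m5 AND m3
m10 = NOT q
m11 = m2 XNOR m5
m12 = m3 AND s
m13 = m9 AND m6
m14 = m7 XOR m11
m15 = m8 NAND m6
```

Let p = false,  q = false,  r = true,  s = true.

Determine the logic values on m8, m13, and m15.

m1 = q AND s = false AND true = false
m3 = r XOR s = true XOR true = false
m4 = s NOR p = true NOR false = false
m5 = NOT s = NOT true = false
m6 = m1 NAND m5 = false NAND false = true
m8 = m4 OR q = false OR false = false
m9 = m5 AND m3 = false AND false = false
m13 = m9 AND m6 = false AND true = false
m15 = m8 NAND m6 = false NAND true = true

m8 = false, m13 = false, m15 = true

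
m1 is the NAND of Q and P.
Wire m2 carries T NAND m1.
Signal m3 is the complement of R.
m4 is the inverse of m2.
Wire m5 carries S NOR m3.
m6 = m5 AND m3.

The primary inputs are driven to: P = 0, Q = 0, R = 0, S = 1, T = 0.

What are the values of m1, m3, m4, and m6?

m1 = 1, m3 = 1, m4 = 0, m6 = 0

m1 = Q NAND P = 0 NAND 0 = 1
m2 = T NAND m1 = 0 NAND 1 = 1
m3 = NOT R = NOT 0 = 1
m4 = NOT m2 = NOT 1 = 0
m5 = S NOR m3 = 1 NOR 1 = 0
m6 = m5 AND m3 = 0 AND 1 = 0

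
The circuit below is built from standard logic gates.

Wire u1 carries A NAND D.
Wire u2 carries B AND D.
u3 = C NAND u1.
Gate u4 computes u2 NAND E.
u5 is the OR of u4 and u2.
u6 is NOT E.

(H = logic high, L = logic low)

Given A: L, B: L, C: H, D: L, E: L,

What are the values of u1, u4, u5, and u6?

u1 = H; u4 = H; u5 = H; u6 = H

u1 = A NAND D = L NAND L = H
u2 = B AND D = L AND L = L
u4 = u2 NAND E = L NAND L = H
u5 = u4 OR u2 = H OR L = H
u6 = NOT E = NOT L = H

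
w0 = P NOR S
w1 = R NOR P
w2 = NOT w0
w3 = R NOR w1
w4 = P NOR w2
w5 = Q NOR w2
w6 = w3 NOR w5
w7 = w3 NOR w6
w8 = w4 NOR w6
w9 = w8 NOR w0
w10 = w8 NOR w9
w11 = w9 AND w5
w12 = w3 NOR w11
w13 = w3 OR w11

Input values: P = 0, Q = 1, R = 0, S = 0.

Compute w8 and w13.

w0 = P NOR S = 0 NOR 0 = 1
w1 = R NOR P = 0 NOR 0 = 1
w2 = NOT w0 = NOT 1 = 0
w3 = R NOR w1 = 0 NOR 1 = 0
w4 = P NOR w2 = 0 NOR 0 = 1
w5 = Q NOR w2 = 1 NOR 0 = 0
w6 = w3 NOR w5 = 0 NOR 0 = 1
w8 = w4 NOR w6 = 1 NOR 1 = 0
w9 = w8 NOR w0 = 0 NOR 1 = 0
w11 = w9 AND w5 = 0 AND 0 = 0
w13 = w3 OR w11 = 0 OR 0 = 0

w8 = 0; w13 = 0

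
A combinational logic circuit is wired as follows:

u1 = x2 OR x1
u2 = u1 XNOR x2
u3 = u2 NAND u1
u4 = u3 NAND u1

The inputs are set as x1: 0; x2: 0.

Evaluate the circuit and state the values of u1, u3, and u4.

u1 = x2 OR x1 = 0 OR 0 = 0
u2 = u1 XNOR x2 = 0 XNOR 0 = 1
u3 = u2 NAND u1 = 1 NAND 0 = 1
u4 = u3 NAND u1 = 1 NAND 0 = 1

u1 = 0; u3 = 1; u4 = 1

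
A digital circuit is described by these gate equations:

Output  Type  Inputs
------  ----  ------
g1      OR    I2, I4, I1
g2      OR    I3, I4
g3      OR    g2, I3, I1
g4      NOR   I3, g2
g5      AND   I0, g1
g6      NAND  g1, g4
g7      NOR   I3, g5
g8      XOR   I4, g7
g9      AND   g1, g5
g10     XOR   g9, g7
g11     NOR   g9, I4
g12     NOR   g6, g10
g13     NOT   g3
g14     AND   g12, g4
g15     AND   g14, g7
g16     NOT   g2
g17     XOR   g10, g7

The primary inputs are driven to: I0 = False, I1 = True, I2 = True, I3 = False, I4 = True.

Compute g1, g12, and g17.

g1 = I2 OR I4 OR I1 = True OR True OR True = True
g2 = I3 OR I4 = False OR True = True
g4 = I3 NOR g2 = False NOR True = False
g5 = I0 AND g1 = False AND True = False
g6 = g1 NAND g4 = True NAND False = True
g7 = I3 NOR g5 = False NOR False = True
g9 = g1 AND g5 = True AND False = False
g10 = g9 XOR g7 = False XOR True = True
g12 = g6 NOR g10 = True NOR True = False
g17 = g10 XOR g7 = True XOR True = False

g1 = True  g12 = False  g17 = False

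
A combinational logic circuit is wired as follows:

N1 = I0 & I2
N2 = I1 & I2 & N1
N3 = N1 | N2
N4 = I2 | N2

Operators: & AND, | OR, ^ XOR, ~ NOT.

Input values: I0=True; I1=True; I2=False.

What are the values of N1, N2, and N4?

N1 = False  N2 = False  N4 = False

N1 = I0 AND I2 = True AND False = False
N2 = I1 AND I2 AND N1 = True AND False AND False = False
N4 = I2 OR N2 = False OR False = False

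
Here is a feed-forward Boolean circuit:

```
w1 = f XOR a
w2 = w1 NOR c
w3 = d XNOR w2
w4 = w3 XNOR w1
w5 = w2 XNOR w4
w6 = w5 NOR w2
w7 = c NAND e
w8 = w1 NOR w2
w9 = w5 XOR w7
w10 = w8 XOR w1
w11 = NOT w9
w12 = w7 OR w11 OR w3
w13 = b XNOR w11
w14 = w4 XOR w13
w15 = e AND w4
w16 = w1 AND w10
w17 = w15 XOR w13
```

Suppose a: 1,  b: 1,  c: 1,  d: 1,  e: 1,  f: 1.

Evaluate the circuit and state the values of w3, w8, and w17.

w1 = f XOR a = 1 XOR 1 = 0
w2 = w1 NOR c = 0 NOR 1 = 0
w3 = d XNOR w2 = 1 XNOR 0 = 0
w4 = w3 XNOR w1 = 0 XNOR 0 = 1
w5 = w2 XNOR w4 = 0 XNOR 1 = 0
w7 = c NAND e = 1 NAND 1 = 0
w8 = w1 NOR w2 = 0 NOR 0 = 1
w9 = w5 XOR w7 = 0 XOR 0 = 0
w11 = NOT w9 = NOT 0 = 1
w13 = b XNOR w11 = 1 XNOR 1 = 1
w15 = e AND w4 = 1 AND 1 = 1
w17 = w15 XOR w13 = 1 XOR 1 = 0

w3 = 0, w8 = 1, w17 = 0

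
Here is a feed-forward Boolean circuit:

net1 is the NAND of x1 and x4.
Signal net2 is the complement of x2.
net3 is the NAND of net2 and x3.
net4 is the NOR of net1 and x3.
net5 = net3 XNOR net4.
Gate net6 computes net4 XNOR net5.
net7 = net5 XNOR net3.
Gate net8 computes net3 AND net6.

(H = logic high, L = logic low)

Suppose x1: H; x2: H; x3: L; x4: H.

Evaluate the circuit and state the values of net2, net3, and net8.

net2 = L; net3 = H; net8 = H

net1 = x1 NAND x4 = H NAND H = L
net2 = NOT x2 = NOT H = L
net3 = net2 NAND x3 = L NAND L = H
net4 = net1 NOR x3 = L NOR L = H
net5 = net3 XNOR net4 = H XNOR H = H
net6 = net4 XNOR net5 = H XNOR H = H
net8 = net3 AND net6 = H AND H = H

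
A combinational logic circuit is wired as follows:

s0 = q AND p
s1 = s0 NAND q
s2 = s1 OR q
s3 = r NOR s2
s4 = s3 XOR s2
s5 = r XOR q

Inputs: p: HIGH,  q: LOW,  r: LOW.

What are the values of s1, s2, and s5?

s1 = HIGH; s2 = HIGH; s5 = LOW

s0 = q AND p = LOW AND HIGH = LOW
s1 = s0 NAND q = LOW NAND LOW = HIGH
s2 = s1 OR q = HIGH OR LOW = HIGH
s5 = r XOR q = LOW XOR LOW = LOW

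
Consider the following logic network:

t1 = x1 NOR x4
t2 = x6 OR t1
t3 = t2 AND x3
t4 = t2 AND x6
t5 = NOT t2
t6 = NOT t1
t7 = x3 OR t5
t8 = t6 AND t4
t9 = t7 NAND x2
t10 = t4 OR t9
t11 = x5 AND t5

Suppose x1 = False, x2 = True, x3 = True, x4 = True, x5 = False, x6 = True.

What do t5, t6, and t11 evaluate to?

t5 = False  t6 = True  t11 = False

t1 = x1 NOR x4 = False NOR True = False
t2 = x6 OR t1 = True OR False = True
t5 = NOT t2 = NOT True = False
t6 = NOT t1 = NOT False = True
t11 = x5 AND t5 = False AND False = False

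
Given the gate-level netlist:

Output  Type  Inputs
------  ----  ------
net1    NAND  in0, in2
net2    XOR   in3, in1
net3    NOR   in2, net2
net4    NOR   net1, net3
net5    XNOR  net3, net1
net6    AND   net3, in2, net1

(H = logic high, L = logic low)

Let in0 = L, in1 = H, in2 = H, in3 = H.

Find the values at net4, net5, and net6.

net1 = in0 NAND in2 = L NAND H = H
net2 = in3 XOR in1 = H XOR H = L
net3 = in2 NOR net2 = H NOR L = L
net4 = net1 NOR net3 = H NOR L = L
net5 = net3 XNOR net1 = L XNOR H = L
net6 = net3 AND in2 AND net1 = L AND H AND H = L

net4 = L, net5 = L, net6 = L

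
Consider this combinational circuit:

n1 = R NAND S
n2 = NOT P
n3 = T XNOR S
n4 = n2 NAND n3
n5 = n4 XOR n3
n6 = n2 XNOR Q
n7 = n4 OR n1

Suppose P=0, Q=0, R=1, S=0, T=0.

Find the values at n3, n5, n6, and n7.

n3 = 1  n5 = 1  n6 = 0  n7 = 1

n1 = R NAND S = 1 NAND 0 = 1
n2 = NOT P = NOT 0 = 1
n3 = T XNOR S = 0 XNOR 0 = 1
n4 = n2 NAND n3 = 1 NAND 1 = 0
n5 = n4 XOR n3 = 0 XOR 1 = 1
n6 = n2 XNOR Q = 1 XNOR 0 = 0
n7 = n4 OR n1 = 0 OR 1 = 1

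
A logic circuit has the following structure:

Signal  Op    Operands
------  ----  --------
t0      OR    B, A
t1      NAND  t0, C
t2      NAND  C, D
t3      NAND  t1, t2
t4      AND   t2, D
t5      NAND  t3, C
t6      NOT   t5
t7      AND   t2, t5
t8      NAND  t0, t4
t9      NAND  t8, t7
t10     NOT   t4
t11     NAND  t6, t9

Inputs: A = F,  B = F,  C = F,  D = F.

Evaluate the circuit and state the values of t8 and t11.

t0 = B OR A = F OR F = F
t1 = t0 NAND C = F NAND F = T
t2 = C NAND D = F NAND F = T
t3 = t1 NAND t2 = T NAND T = F
t4 = t2 AND D = T AND F = F
t5 = t3 NAND C = F NAND F = T
t6 = NOT t5 = NOT T = F
t7 = t2 AND t5 = T AND T = T
t8 = t0 NAND t4 = F NAND F = T
t9 = t8 NAND t7 = T NAND T = F
t11 = t6 NAND t9 = F NAND F = T

t8 = T, t11 = T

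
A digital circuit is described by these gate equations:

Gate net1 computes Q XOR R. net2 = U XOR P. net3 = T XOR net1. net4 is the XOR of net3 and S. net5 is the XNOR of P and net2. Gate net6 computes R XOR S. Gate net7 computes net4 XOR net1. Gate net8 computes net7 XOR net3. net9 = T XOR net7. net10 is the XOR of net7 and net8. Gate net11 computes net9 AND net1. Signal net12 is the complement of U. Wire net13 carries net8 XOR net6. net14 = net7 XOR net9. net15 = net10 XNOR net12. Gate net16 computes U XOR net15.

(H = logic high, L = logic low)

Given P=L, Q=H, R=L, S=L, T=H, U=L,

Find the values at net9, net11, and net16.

net9 = L  net11 = L  net16 = L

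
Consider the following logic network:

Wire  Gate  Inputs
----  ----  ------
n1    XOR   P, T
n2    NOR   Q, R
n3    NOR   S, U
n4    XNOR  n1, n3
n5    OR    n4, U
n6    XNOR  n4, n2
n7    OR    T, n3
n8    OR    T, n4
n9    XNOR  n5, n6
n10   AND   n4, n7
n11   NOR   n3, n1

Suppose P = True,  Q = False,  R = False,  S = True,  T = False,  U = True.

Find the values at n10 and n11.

n10 = False, n11 = False

n1 = P XOR T = True XOR False = True
n3 = S NOR U = True NOR True = False
n4 = n1 XNOR n3 = True XNOR False = False
n7 = T OR n3 = False OR False = False
n10 = n4 AND n7 = False AND False = False
n11 = n3 NOR n1 = False NOR True = False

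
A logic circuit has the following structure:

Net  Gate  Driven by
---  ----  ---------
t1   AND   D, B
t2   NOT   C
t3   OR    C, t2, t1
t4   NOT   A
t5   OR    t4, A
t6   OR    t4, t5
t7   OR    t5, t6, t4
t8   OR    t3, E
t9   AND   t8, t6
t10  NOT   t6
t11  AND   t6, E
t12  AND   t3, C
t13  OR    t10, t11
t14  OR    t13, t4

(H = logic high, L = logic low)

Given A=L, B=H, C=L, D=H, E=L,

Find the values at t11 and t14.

t11 = L, t14 = H

t4 = NOT A = NOT L = H
t5 = t4 OR A = H OR L = H
t6 = t4 OR t5 = H OR H = H
t10 = NOT t6 = NOT H = L
t11 = t6 AND E = H AND L = L
t13 = t10 OR t11 = L OR L = L
t14 = t13 OR t4 = L OR H = H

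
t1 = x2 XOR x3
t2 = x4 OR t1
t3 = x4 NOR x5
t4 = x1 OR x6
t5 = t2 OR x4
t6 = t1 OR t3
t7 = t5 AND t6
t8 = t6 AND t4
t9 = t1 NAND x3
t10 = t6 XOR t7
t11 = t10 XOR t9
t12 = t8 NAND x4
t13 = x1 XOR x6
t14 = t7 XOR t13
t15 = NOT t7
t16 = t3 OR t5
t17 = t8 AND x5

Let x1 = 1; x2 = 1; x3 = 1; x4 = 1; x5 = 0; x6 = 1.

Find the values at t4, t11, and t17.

t1 = x2 XOR x3 = 1 XOR 1 = 0
t2 = x4 OR t1 = 1 OR 0 = 1
t3 = x4 NOR x5 = 1 NOR 0 = 0
t4 = x1 OR x6 = 1 OR 1 = 1
t5 = t2 OR x4 = 1 OR 1 = 1
t6 = t1 OR t3 = 0 OR 0 = 0
t7 = t5 AND t6 = 1 AND 0 = 0
t8 = t6 AND t4 = 0 AND 1 = 0
t9 = t1 NAND x3 = 0 NAND 1 = 1
t10 = t6 XOR t7 = 0 XOR 0 = 0
t11 = t10 XOR t9 = 0 XOR 1 = 1
t17 = t8 AND x5 = 0 AND 0 = 0

t4 = 1  t11 = 1  t17 = 0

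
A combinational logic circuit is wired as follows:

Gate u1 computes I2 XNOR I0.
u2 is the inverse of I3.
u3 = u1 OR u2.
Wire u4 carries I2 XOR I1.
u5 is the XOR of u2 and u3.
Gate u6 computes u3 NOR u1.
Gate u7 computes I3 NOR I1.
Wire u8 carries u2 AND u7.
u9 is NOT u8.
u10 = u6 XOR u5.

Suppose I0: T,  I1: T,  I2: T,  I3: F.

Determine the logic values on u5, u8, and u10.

u5 = F  u8 = F  u10 = F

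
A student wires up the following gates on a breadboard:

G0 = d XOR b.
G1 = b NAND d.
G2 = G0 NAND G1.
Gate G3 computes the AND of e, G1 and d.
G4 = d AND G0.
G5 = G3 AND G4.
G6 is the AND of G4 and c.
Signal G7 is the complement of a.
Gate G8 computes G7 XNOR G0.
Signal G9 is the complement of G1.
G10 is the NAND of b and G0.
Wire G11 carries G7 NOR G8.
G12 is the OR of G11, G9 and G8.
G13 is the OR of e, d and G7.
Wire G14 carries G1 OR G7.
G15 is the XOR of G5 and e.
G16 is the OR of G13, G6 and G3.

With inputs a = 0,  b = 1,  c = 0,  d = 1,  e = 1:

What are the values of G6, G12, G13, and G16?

G0 = d XOR b = 1 XOR 1 = 0
G1 = b NAND d = 1 NAND 1 = 0
G3 = e AND G1 AND d = 1 AND 0 AND 1 = 0
G4 = d AND G0 = 1 AND 0 = 0
G6 = G4 AND c = 0 AND 0 = 0
G7 = NOT a = NOT 0 = 1
G8 = G7 XNOR G0 = 1 XNOR 0 = 0
G9 = NOT G1 = NOT 0 = 1
G11 = G7 NOR G8 = 1 NOR 0 = 0
G12 = G11 OR G9 OR G8 = 0 OR 1 OR 0 = 1
G13 = e OR d OR G7 = 1 OR 1 OR 1 = 1
G16 = G13 OR G6 OR G3 = 1 OR 0 OR 0 = 1

G6 = 0  G12 = 1  G13 = 1  G16 = 1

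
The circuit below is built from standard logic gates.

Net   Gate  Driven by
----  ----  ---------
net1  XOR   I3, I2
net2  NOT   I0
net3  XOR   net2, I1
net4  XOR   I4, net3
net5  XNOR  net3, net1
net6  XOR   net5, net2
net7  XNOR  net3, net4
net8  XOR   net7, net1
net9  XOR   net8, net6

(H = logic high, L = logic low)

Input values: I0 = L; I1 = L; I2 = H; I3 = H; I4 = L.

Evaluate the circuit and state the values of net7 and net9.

net1 = I3 XOR I2 = H XOR H = L
net2 = NOT I0 = NOT L = H
net3 = net2 XOR I1 = H XOR L = H
net4 = I4 XOR net3 = L XOR H = H
net5 = net3 XNOR net1 = H XNOR L = L
net6 = net5 XOR net2 = L XOR H = H
net7 = net3 XNOR net4 = H XNOR H = H
net8 = net7 XOR net1 = H XOR L = H
net9 = net8 XOR net6 = H XOR H = L

net7 = H, net9 = L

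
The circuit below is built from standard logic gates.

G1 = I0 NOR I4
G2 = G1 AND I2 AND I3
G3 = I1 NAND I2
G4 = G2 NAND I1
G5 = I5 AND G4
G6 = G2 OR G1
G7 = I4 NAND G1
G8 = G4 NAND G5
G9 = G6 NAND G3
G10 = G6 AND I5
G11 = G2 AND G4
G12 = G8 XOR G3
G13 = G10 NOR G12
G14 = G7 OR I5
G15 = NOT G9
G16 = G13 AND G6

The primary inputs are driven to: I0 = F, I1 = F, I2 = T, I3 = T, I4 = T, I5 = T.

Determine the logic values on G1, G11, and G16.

G1 = F, G11 = F, G16 = F

G1 = I0 NOR I4 = F NOR T = F
G2 = G1 AND I2 AND I3 = F AND T AND T = F
G3 = I1 NAND I2 = F NAND T = T
G4 = G2 NAND I1 = F NAND F = T
G5 = I5 AND G4 = T AND T = T
G6 = G2 OR G1 = F OR F = F
G8 = G4 NAND G5 = T NAND T = F
G10 = G6 AND I5 = F AND T = F
G11 = G2 AND G4 = F AND T = F
G12 = G8 XOR G3 = F XOR T = T
G13 = G10 NOR G12 = F NOR T = F
G16 = G13 AND G6 = F AND F = F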